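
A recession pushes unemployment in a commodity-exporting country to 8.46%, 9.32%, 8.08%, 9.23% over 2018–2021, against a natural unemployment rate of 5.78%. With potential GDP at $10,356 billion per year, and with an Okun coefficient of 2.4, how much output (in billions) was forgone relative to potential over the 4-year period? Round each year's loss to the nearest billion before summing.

$2,975 billion

Year 2018: gap = -2.4 × (8.46 - 5.78) = -6.432%, loss ≈ 10356 × 6.432/100 ≈ 666.
Year 2019: gap = -2.4 × (9.32 - 5.78) = -8.496%, loss ≈ 10356 × 8.496/100 ≈ 880.
Year 2020: gap = -2.4 × (8.08 - 5.78) = -5.52%, loss ≈ 10356 × 5.52/100 ≈ 572.
Year 2021: gap = -2.4 × (9.23 - 5.78) = -8.28%, loss ≈ 10356 × 8.28/100 ≈ 857.
Total lost output = 666 + 880 + 572 + 857 = 2975 billion.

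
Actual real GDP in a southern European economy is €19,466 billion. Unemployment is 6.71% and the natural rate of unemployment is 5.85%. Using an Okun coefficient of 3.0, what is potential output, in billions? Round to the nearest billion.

€19,982 billion

Unemployment gap = 6.71 - 5.85 = 0.86 points, so output gap = -3 × 0.86 = -2.58%.
Since Y = Y* × (1 + gap/100), Y* = 19466/0.9742 ≈ 19982 billion.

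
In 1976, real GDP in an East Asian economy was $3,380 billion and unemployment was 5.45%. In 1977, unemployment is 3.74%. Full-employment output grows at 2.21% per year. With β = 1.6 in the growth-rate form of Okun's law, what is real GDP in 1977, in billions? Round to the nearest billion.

Δu = 3.74 - 5.45 = -1.71 points.
Okun's law (growth form): g_Y = g_Y* - β × Δu = 2.21 - 1.6 × (-1.71) = 2.21 + 2.736 = 4.946%.
Real GDP in the next year = 3380 × (1 + 4.946/100) = 3380 × 1.04946 ≈ 3547 billion.

$3,547 billion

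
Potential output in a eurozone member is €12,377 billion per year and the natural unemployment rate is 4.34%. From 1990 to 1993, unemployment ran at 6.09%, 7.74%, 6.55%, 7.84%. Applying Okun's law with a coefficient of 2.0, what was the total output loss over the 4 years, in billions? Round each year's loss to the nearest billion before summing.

€2,688 billion

Year 1990: gap = -2.0 × (6.09 - 4.34) = -3.5%, loss ≈ 12377 × 3.5/100 ≈ 433.
Year 1991: gap = -2.0 × (7.74 - 4.34) = -6.8%, loss ≈ 12377 × 6.8/100 ≈ 842.
Year 1992: gap = -2.0 × (6.55 - 4.34) = -4.42%, loss ≈ 12377 × 4.42/100 ≈ 547.
Year 1993: gap = -2.0 × (7.84 - 4.34) = -7%, loss ≈ 12377 × 7/100 ≈ 866.
Total lost output = 433 + 842 + 547 + 866 = 2688 billion.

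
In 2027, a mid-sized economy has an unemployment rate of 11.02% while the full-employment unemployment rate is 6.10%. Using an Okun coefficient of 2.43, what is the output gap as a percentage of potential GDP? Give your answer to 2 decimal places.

-11.96%

The unemployment gap is 11.02 - 6.1 = 4.92 percentage points.
Okun's law gives an output gap of -2.43 × 4.92 = -11.9556%, i.e. 11.96% below potential.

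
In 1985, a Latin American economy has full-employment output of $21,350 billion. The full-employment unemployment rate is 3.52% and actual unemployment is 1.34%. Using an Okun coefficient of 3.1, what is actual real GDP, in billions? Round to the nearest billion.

Unemployment gap = 1.34 - 3.52 = -2.18 points, so the output gap is -3.1 × (-2.18) = 6.758%.
Actual GDP = 21350 × (1 + 6.758/100) = 21350 × 1.06758 ≈ 22793 billion.

$22,793 billion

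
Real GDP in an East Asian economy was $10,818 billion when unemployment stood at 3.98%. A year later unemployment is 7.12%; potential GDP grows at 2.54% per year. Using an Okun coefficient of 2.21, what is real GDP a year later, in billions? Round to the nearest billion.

Δu = 7.12 - 3.98 = 3.14 points.
Okun's law (growth form): g_Y = g_Y* - β × Δu = 2.54 - 2.21 × (3.14) = 2.54 - 6.9394 = -4.3994%.
Real GDP in the next year = 10818 × (1 - 4.3994/100) = 10818 × 0.956006 ≈ 10342 billion.

$10,342 billion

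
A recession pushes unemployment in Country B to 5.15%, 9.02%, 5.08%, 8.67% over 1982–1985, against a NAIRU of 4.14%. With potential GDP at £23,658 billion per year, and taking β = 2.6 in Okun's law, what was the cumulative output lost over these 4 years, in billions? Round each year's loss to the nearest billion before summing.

£6,987 billion

Year 1982: gap = -2.6 × (5.15 - 4.14) = -2.626%, loss ≈ 23658 × 2.626/100 ≈ 621.
Year 1983: gap = -2.6 × (9.02 - 4.14) = -12.688%, loss ≈ 23658 × 12.688/100 ≈ 3002.
Year 1984: gap = -2.6 × (5.08 - 4.14) = -2.444%, loss ≈ 23658 × 2.444/100 ≈ 578.
Year 1985: gap = -2.6 × (8.67 - 4.14) = -11.778%, loss ≈ 23658 × 11.778/100 ≈ 2786.
Total lost output = 621 + 3002 + 578 + 2786 = 6987 billion.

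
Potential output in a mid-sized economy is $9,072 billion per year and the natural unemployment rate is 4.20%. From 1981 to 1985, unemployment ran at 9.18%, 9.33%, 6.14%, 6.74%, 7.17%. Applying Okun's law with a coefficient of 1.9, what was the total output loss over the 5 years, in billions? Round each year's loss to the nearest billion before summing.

$3,026 billion

Year 1981: gap = -1.9 × (9.18 - 4.2) = -9.462%, loss ≈ 9072 × 9.462/100 ≈ 858.
Year 1982: gap = -1.9 × (9.33 - 4.2) = -9.747%, loss ≈ 9072 × 9.747/100 ≈ 884.
Year 1983: gap = -1.9 × (6.14 - 4.2) = -3.686%, loss ≈ 9072 × 3.686/100 ≈ 334.
Year 1984: gap = -1.9 × (6.74 - 4.2) = -4.826%, loss ≈ 9072 × 4.826/100 ≈ 438.
Year 1985: gap = -1.9 × (7.17 - 4.2) = -5.643%, loss ≈ 9072 × 5.643/100 ≈ 512.
Total lost output = 858 + 884 + 334 + 438 + 512 = 3026 billion.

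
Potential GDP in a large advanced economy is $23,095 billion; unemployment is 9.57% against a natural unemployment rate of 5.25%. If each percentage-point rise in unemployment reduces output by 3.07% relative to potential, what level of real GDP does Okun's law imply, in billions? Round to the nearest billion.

$20,032 billion

Unemployment gap = 9.57 - 5.25 = 4.32 points, so the output gap is -3.07 × 4.32 = -13.2624%.
Actual GDP = 23095 × (1 - 13.2624/100) = 23095 × 0.867376 ≈ 20032 billion.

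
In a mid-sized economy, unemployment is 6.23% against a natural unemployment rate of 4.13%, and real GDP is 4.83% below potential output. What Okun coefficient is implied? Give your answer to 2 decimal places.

Okun's law: output gap = -β × (u - u*).
-4.83 = -β × (6.23 - 4.13) = -β × 2.1, so β = 4.83/2.1 = 2.30.

β ≈ 2.30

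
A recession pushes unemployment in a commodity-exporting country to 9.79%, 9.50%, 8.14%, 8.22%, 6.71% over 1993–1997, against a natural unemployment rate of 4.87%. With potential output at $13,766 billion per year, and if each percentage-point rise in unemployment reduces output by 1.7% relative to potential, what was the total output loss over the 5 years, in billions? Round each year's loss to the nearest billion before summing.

$4,215 billion

Year 1993: gap = -1.7 × (9.79 - 4.87) = -8.364%, loss ≈ 13766 × 8.364/100 ≈ 1151.
Year 1994: gap = -1.7 × (9.5 - 4.87) = -7.871%, loss ≈ 13766 × 7.871/100 ≈ 1084.
Year 1995: gap = -1.7 × (8.14 - 4.87) = -5.559%, loss ≈ 13766 × 5.559/100 ≈ 765.
Year 1996: gap = -1.7 × (8.22 - 4.87) = -5.695%, loss ≈ 13766 × 5.695/100 ≈ 784.
Year 1997: gap = -1.7 × (6.71 - 4.87) = -3.128%, loss ≈ 13766 × 3.128/100 ≈ 431.
Total lost output = 1151 + 1084 + 765 + 784 + 431 = 4215 billion.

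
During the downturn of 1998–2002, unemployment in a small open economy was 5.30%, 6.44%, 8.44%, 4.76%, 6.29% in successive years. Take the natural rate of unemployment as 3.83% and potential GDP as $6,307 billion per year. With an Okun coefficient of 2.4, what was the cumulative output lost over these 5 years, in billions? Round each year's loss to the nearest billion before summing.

Year 1998: gap = -2.4 × (5.3 - 3.83) = -3.528%, loss ≈ 6307 × 3.528/100 ≈ 223.
Year 1999: gap = -2.4 × (6.44 - 3.83) = -6.264%, loss ≈ 6307 × 6.264/100 ≈ 395.
Year 2000: gap = -2.4 × (8.44 - 3.83) = -11.064%, loss ≈ 6307 × 11.064/100 ≈ 698.
Year 2001: gap = -2.4 × (4.76 - 3.83) = -2.232%, loss ≈ 6307 × 2.232/100 ≈ 141.
Year 2002: gap = -2.4 × (6.29 - 3.83) = -5.904%, loss ≈ 6307 × 5.904/100 ≈ 372.
Total lost output = 223 + 395 + 698 + 141 + 372 = 1829 billion.

$1,829 billion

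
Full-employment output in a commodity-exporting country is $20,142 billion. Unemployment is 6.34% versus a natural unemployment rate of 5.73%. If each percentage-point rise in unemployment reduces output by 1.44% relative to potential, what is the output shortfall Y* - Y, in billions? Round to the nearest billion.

Output gap = -1.44 × (6.34 - 5.73) = -1.44 × 0.61 = -0.8784%.
Actual GDP ≈ 20142 × 0.991216 ≈ 19965 billion, so the shortfall is 20142 - 19965 = 177 billion.

$177 billion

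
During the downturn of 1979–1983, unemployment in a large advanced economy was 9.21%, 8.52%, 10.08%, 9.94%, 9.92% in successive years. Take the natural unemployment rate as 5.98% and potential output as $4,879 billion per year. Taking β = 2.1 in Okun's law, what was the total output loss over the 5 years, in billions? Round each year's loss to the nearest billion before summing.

Year 1979: gap = -2.1 × (9.21 - 5.98) = -6.783%, loss ≈ 4879 × 6.783/100 ≈ 331.
Year 1980: gap = -2.1 × (8.52 - 5.98) = -5.334%, loss ≈ 4879 × 5.334/100 ≈ 260.
Year 1981: gap = -2.1 × (10.08 - 5.98) = -8.61%, loss ≈ 4879 × 8.61/100 ≈ 420.
Year 1982: gap = -2.1 × (9.94 - 5.98) = -8.316%, loss ≈ 4879 × 8.316/100 ≈ 406.
Year 1983: gap = -2.1 × (9.92 - 5.98) = -8.274%, loss ≈ 4879 × 8.274/100 ≈ 404.
Total lost output = 331 + 260 + 420 + 406 + 404 = 1821 billion.

$1,821 billion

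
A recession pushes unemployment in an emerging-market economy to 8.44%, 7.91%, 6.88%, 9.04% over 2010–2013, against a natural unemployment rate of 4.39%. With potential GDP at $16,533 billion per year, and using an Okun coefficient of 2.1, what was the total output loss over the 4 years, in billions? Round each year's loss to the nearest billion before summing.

Year 2010: gap = -2.1 × (8.44 - 4.39) = -8.505%, loss ≈ 16533 × 8.505/100 ≈ 1406.
Year 2011: gap = -2.1 × (7.91 - 4.39) = -7.392%, loss ≈ 16533 × 7.392/100 ≈ 1222.
Year 2012: gap = -2.1 × (6.88 - 4.39) = -5.229%, loss ≈ 16533 × 5.229/100 ≈ 865.
Year 2013: gap = -2.1 × (9.04 - 4.39) = -9.765%, loss ≈ 16533 × 9.765/100 ≈ 1614.
Total lost output = 1406 + 1222 + 865 + 1614 = 5107 billion.

$5,107 billion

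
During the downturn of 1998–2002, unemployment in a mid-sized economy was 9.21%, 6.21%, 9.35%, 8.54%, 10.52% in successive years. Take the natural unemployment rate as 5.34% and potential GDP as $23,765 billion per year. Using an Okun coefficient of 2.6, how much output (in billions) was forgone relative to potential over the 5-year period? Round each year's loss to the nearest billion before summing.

$10,585 billion

Year 1998: gap = -2.6 × (9.21 - 5.34) = -10.062%, loss ≈ 23765 × 10.062/100 ≈ 2391.
Year 1999: gap = -2.6 × (6.21 - 5.34) = -2.262%, loss ≈ 23765 × 2.262/100 ≈ 538.
Year 2000: gap = -2.6 × (9.35 - 5.34) = -10.426%, loss ≈ 23765 × 10.426/100 ≈ 2478.
Year 2001: gap = -2.6 × (8.54 - 5.34) = -8.32%, loss ≈ 23765 × 8.32/100 ≈ 1977.
Year 2002: gap = -2.6 × (10.52 - 5.34) = -13.468%, loss ≈ 23765 × 13.468/100 ≈ 3201.
Total lost output = 2391 + 538 + 2478 + 1977 + 3201 = 10585 billion.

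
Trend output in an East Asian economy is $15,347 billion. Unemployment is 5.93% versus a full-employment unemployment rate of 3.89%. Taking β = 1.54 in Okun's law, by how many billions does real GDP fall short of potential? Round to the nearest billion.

$482 billion

Output gap = -1.54 × (5.93 - 3.89) = -1.54 × 2.04 = -3.1416%.
Actual GDP ≈ 15347 × 0.968584 ≈ 14865 billion, so the shortfall is 15347 - 14865 = 482 billion.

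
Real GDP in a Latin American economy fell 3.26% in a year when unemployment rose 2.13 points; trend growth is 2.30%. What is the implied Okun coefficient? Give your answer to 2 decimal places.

Growth form: g_Y = g_Y* - β × Δu, so β = (g_Y* - g_Y)/Δu.
β = (2.3 + 3.26)/2.13 = 5.56/2.13 = 2.61.

β ≈ 2.61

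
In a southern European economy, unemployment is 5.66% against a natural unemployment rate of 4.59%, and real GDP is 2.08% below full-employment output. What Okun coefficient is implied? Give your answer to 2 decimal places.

β ≈ 1.94

Okun's law: output gap = -β × (u - u*).
-2.08 = -β × (5.66 - 4.59) = -β × 1.07, so β = 2.08/1.07 = 1.94.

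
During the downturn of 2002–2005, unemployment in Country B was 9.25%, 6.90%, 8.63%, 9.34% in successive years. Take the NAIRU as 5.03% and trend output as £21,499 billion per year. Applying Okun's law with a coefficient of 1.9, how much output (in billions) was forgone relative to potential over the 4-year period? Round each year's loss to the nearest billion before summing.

£5,720 billion

Year 2002: gap = -1.9 × (9.25 - 5.03) = -8.018%, loss ≈ 21499 × 8.018/100 ≈ 1724.
Year 2003: gap = -1.9 × (6.9 - 5.03) = -3.553%, loss ≈ 21499 × 3.553/100 ≈ 764.
Year 2004: gap = -1.9 × (8.63 - 5.03) = -6.84%, loss ≈ 21499 × 6.84/100 ≈ 1471.
Year 2005: gap = -1.9 × (9.34 - 5.03) = -8.189%, loss ≈ 21499 × 8.189/100 ≈ 1761.
Total lost output = 1724 + 764 + 1471 + 1761 = 5720 billion.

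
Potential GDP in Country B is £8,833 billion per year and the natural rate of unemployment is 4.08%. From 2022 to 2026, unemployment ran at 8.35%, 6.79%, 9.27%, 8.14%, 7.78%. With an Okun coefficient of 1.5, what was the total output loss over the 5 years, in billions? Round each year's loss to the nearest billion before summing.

£2,641 billion

Year 2022: gap = -1.5 × (8.35 - 4.08) = -6.405%, loss ≈ 8833 × 6.405/100 ≈ 566.
Year 2023: gap = -1.5 × (6.79 - 4.08) = -4.065%, loss ≈ 8833 × 4.065/100 ≈ 359.
Year 2024: gap = -1.5 × (9.27 - 4.08) = -7.785%, loss ≈ 8833 × 7.785/100 ≈ 688.
Year 2025: gap = -1.5 × (8.14 - 4.08) = -6.09%, loss ≈ 8833 × 6.09/100 ≈ 538.
Year 2026: gap = -1.5 × (7.78 - 4.08) = -5.55%, loss ≈ 8833 × 5.55/100 ≈ 490.
Total lost output = 566 + 359 + 688 + 538 + 490 = 2641 billion.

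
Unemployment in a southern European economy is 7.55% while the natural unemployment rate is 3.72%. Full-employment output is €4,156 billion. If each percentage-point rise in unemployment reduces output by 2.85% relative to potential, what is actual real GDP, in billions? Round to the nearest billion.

Unemployment gap = 7.55 - 3.72 = 3.83 points, so the output gap is -2.85 × 3.83 = -10.9155%.
Actual GDP = 4156 × (1 - 10.9155/100) = 4156 × 0.890845 ≈ 3702 billion.

€3,702 billion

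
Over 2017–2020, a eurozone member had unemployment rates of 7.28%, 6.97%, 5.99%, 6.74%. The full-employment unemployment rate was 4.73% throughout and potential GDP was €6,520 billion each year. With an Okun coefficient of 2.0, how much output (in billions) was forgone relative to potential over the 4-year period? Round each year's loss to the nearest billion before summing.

€1,051 billion

Year 2017: gap = -2.0 × (7.28 - 4.73) = -5.1%, loss ≈ 6520 × 5.1/100 ≈ 333.
Year 2018: gap = -2.0 × (6.97 - 4.73) = -4.48%, loss ≈ 6520 × 4.48/100 ≈ 292.
Year 2019: gap = -2.0 × (5.99 - 4.73) = -2.52%, loss ≈ 6520 × 2.52/100 ≈ 164.
Year 2020: gap = -2.0 × (6.74 - 4.73) = -4.02%, loss ≈ 6520 × 4.02/100 ≈ 262.
Total lost output = 333 + 292 + 164 + 262 = 1051 billion.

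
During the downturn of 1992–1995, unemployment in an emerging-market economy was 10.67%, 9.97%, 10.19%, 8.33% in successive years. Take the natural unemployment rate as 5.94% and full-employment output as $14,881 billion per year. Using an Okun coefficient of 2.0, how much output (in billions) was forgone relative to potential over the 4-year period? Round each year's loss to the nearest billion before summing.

$4,583 billion

Year 1992: gap = -2.0 × (10.67 - 5.94) = -9.46%, loss ≈ 14881 × 9.46/100 ≈ 1408.
Year 1993: gap = -2.0 × (9.97 - 5.94) = -8.06%, loss ≈ 14881 × 8.06/100 ≈ 1199.
Year 1994: gap = -2.0 × (10.19 - 5.94) = -8.5%, loss ≈ 14881 × 8.5/100 ≈ 1265.
Year 1995: gap = -2.0 × (8.33 - 5.94) = -4.78%, loss ≈ 14881 × 4.78/100 ≈ 711.
Total lost output = 1408 + 1199 + 1265 + 711 = 4583 billion.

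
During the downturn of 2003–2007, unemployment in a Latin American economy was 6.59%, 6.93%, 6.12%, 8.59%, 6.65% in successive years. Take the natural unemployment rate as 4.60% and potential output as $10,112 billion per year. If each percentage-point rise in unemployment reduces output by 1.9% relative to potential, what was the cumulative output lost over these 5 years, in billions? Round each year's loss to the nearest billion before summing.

$2,283 billion

Year 2003: gap = -1.9 × (6.59 - 4.6) = -3.781%, loss ≈ 10112 × 3.781/100 ≈ 382.
Year 2004: gap = -1.9 × (6.93 - 4.6) = -4.427%, loss ≈ 10112 × 4.427/100 ≈ 448.
Year 2005: gap = -1.9 × (6.12 - 4.6) = -2.888%, loss ≈ 10112 × 2.888/100 ≈ 292.
Year 2006: gap = -1.9 × (8.59 - 4.6) = -7.581%, loss ≈ 10112 × 7.581/100 ≈ 767.
Year 2007: gap = -1.9 × (6.65 - 4.6) = -3.895%, loss ≈ 10112 × 3.895/100 ≈ 394.
Total lost output = 382 + 448 + 292 + 767 + 394 = 2283 billion.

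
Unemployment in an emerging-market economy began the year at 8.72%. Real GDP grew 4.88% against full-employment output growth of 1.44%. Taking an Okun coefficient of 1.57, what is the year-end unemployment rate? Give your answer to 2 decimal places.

Growth-rate Okun's law: g_Y = g_Y* - β × Δu, so Δu = (g_Y* - g_Y)/β.
Δu = (1.44 - 4.88)/1.57 = -3.44/1.57 = -2.19 percentage points.
Year-end unemployment = 8.72 - 2.19 = 6.53%.

6.53%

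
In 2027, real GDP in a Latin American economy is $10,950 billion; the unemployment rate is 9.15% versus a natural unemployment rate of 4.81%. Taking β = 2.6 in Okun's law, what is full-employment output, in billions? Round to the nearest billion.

$12,343 billion

Unemployment gap = 9.15 - 4.81 = 4.34 points, so output gap = -2.6 × 4.34 = -11.284%.
Since Y = Y* × (1 + gap/100), Y* = 10950/0.88716 ≈ 12343 billion.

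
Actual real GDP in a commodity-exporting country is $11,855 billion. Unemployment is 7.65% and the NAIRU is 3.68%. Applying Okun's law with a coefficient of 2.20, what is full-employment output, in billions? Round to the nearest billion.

$12,990 billion

Unemployment gap = 7.65 - 3.68 = 3.97 points, so output gap = -2.2 × 3.97 = -8.734%.
Since Y = Y* × (1 + gap/100), Y* = 11855/0.91266 ≈ 12990 billion.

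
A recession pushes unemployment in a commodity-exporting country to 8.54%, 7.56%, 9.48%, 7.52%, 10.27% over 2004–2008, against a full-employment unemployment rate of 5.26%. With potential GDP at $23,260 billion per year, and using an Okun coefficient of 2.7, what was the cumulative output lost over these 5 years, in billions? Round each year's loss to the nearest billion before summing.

$10,719 billion

Year 2004: gap = -2.7 × (8.54 - 5.26) = -8.856%, loss ≈ 23260 × 8.856/100 ≈ 2060.
Year 2005: gap = -2.7 × (7.56 - 5.26) = -6.21%, loss ≈ 23260 × 6.21/100 ≈ 1444.
Year 2006: gap = -2.7 × (9.48 - 5.26) = -11.394%, loss ≈ 23260 × 11.394/100 ≈ 2650.
Year 2007: gap = -2.7 × (7.52 - 5.26) = -6.102%, loss ≈ 23260 × 6.102/100 ≈ 1419.
Year 2008: gap = -2.7 × (10.27 - 5.26) = -13.527%, loss ≈ 23260 × 13.527/100 ≈ 3146.
Total lost output = 2060 + 1444 + 2650 + 1419 + 3146 = 10719 billion.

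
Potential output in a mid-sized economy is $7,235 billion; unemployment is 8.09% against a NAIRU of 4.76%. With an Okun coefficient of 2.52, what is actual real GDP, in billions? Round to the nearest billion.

Unemployment gap = 8.09 - 4.76 = 3.33 points, so the output gap is -2.52 × 3.33 = -8.3916%.
Actual GDP = 7235 × (1 - 8.3916/100) = 7235 × 0.916084 ≈ 6628 billion.

$6,628 billion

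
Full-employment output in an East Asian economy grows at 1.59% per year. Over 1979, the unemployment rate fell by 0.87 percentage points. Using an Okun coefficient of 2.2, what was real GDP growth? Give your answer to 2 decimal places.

Growth-rate Okun's law: g_Y = g_Y* - β × Δu.
g_Y = 1.59 - 2.2 × (-0.87) = 1.59 + 1.914 = 3.504%, i.e. 3.50% to 2 d.p.

3.50%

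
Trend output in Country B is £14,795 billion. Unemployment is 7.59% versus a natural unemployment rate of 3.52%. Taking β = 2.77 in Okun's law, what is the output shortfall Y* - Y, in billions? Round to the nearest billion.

£1,668 billion

Output gap = -2.77 × (7.59 - 3.52) = -2.77 × 4.07 = -11.2739%.
Actual GDP ≈ 14795 × 0.887261 ≈ 13127 billion, so the shortfall is 14795 - 13127 = 1668 billion.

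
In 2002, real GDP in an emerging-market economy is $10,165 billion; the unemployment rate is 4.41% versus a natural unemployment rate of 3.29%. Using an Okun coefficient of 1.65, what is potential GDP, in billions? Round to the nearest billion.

$10,356 billion

Unemployment gap = 4.41 - 3.29 = 1.12 points, so output gap = -1.65 × 1.12 = -1.848%.
Since Y = Y* × (1 + gap/100), Y* = 10165/0.98152 ≈ 10356 billion.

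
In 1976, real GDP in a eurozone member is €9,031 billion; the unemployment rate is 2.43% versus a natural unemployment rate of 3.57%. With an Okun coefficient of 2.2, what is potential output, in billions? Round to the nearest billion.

€8,810 billion

Unemployment gap = 2.43 - 3.57 = -1.14 points, so output gap = -2.2 × (-1.14) = 2.508%.
Since Y = Y* × (1 + gap/100), Y* = 9031/1.02508 ≈ 8810 billion.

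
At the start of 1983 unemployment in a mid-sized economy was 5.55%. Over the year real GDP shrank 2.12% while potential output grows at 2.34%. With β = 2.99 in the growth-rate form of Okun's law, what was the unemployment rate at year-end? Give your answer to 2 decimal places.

Growth-rate Okun's law: g_Y = g_Y* - β × Δu, so Δu = (g_Y* - g_Y)/β.
Δu = (2.34 + 2.12)/2.99 = 4.46/2.99 = 1.49 percentage points.
Year-end unemployment = 5.55 + 1.49 = 7.04%.

7.04%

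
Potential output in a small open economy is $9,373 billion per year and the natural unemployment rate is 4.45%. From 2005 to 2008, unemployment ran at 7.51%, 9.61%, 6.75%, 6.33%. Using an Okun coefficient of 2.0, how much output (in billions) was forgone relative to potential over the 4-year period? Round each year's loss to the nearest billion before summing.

$2,324 billion

Year 2005: gap = -2.0 × (7.51 - 4.45) = -6.12%, loss ≈ 9373 × 6.12/100 ≈ 574.
Year 2006: gap = -2.0 × (9.61 - 4.45) = -10.32%, loss ≈ 9373 × 10.32/100 ≈ 967.
Year 2007: gap = -2.0 × (6.75 - 4.45) = -4.6%, loss ≈ 9373 × 4.6/100 ≈ 431.
Year 2008: gap = -2.0 × (6.33 - 4.45) = -3.76%, loss ≈ 9373 × 3.76/100 ≈ 352.
Total lost output = 574 + 967 + 431 + 352 = 2324 billion.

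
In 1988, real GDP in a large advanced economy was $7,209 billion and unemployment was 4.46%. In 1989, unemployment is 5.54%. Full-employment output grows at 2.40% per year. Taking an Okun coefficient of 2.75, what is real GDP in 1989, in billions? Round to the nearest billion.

Δu = 5.54 - 4.46 = 1.08 points.
Okun's law (growth form): g_Y = g_Y* - β × Δu = 2.40 - 2.75 × (1.08) = 2.4 - 2.97 = -0.57%.
Real GDP in the next year = 7209 × (1 - 0.57/100) = 7209 × 0.9943 ≈ 7168 billion.

$7,168 billion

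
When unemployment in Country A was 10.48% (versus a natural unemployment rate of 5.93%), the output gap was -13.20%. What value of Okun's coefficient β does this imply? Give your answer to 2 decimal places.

Okun's law: output gap = -β × (u - u*).
-13.20 = -β × (10.48 - 5.93) = -β × 4.55, so β = 13.2/4.55 = 2.90.

β ≈ 2.90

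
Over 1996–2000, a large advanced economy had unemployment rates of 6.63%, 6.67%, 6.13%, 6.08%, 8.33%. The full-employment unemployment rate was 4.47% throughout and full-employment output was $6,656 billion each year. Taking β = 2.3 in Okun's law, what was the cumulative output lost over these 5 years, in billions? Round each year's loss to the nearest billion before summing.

$1,759 billion

Year 1996: gap = -2.3 × (6.63 - 4.47) = -4.968%, loss ≈ 6656 × 4.968/100 ≈ 331.
Year 1997: gap = -2.3 × (6.67 - 4.47) = -5.06%, loss ≈ 6656 × 5.06/100 ≈ 337.
Year 1998: gap = -2.3 × (6.13 - 4.47) = -3.818%, loss ≈ 6656 × 3.818/100 ≈ 254.
Year 1999: gap = -2.3 × (6.08 - 4.47) = -3.703%, loss ≈ 6656 × 3.703/100 ≈ 246.
Year 2000: gap = -2.3 × (8.33 - 4.47) = -8.878%, loss ≈ 6656 × 8.878/100 ≈ 591.
Total lost output = 331 + 337 + 254 + 246 + 591 = 1759 billion.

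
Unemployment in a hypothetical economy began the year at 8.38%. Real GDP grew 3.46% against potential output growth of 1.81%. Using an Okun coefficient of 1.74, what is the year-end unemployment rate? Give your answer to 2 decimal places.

7.43%

Growth-rate Okun's law: g_Y = g_Y* - β × Δu, so Δu = (g_Y* - g_Y)/β.
Δu = (1.81 - 3.46)/1.74 = -1.65/1.74 = -0.95 percentage points.
Year-end unemployment = 8.38 - 0.95 = 7.43%.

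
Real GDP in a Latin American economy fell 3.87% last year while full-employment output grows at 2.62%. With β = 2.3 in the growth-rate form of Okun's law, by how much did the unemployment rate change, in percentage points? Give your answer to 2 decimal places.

Growth-rate Okun's law: g_Y = g_Y* - β × Δu, so Δu = (g_Y* - g_Y)/β.
Δu = (2.62 + 3.87)/2.3 = 6.49/2.3 = 2.82 percentage points.

2.82 percentage points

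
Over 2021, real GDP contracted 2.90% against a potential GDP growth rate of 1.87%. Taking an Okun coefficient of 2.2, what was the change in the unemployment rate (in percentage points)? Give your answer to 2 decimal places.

Growth-rate Okun's law: g_Y = g_Y* - β × Δu, so Δu = (g_Y* - g_Y)/β.
Δu = (1.87 + 2.9)/2.2 = 4.77/2.2 = 2.17 percentage points.

2.17 percentage points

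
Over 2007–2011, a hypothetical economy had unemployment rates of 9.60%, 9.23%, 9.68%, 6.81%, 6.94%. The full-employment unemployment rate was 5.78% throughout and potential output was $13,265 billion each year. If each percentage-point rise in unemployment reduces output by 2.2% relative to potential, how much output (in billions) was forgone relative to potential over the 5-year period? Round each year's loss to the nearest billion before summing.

Year 2007: gap = -2.2 × (9.6 - 5.78) = -8.404%, loss ≈ 13265 × 8.404/100 ≈ 1115.
Year 2008: gap = -2.2 × (9.23 - 5.78) = -7.59%, loss ≈ 13265 × 7.59/100 ≈ 1007.
Year 2009: gap = -2.2 × (9.68 - 5.78) = -8.58%, loss ≈ 13265 × 8.58/100 ≈ 1138.
Year 2010: gap = -2.2 × (6.81 - 5.78) = -2.266%, loss ≈ 13265 × 2.266/100 ≈ 301.
Year 2011: gap = -2.2 × (6.94 - 5.78) = -2.552%, loss ≈ 13265 × 2.552/100 ≈ 339.
Total lost output = 1115 + 1007 + 1138 + 301 + 339 = 3900 billion.

$3,900 billion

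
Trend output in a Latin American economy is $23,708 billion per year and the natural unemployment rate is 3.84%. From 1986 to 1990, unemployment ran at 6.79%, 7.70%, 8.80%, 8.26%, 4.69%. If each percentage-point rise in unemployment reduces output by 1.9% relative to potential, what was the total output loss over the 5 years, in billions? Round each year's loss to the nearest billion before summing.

Year 1986: gap = -1.9 × (6.79 - 3.84) = -5.605%, loss ≈ 23708 × 5.605/100 ≈ 1329.
Year 1987: gap = -1.9 × (7.7 - 3.84) = -7.334%, loss ≈ 23708 × 7.334/100 ≈ 1739.
Year 1988: gap = -1.9 × (8.8 - 3.84) = -9.424%, loss ≈ 23708 × 9.424/100 ≈ 2234.
Year 1989: gap = -1.9 × (8.26 - 3.84) = -8.398%, loss ≈ 23708 × 8.398/100 ≈ 1991.
Year 1990: gap = -1.9 × (4.69 - 3.84) = -1.615%, loss ≈ 23708 × 1.615/100 ≈ 383.
Total lost output = 1329 + 1739 + 2234 + 1991 + 383 = 7676 billion.

$7,676 billion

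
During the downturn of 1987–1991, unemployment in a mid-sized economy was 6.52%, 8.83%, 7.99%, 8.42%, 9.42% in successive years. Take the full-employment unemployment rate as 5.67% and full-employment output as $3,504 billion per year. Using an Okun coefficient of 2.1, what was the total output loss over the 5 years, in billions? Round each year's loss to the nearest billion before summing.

Year 1987: gap = -2.1 × (6.52 - 5.67) = -1.785%, loss ≈ 3504 × 1.785/100 ≈ 63.
Year 1988: gap = -2.1 × (8.83 - 5.67) = -6.636%, loss ≈ 3504 × 6.636/100 ≈ 233.
Year 1989: gap = -2.1 × (7.99 - 5.67) = -4.872%, loss ≈ 3504 × 4.872/100 ≈ 171.
Year 1990: gap = -2.1 × (8.42 - 5.67) = -5.775%, loss ≈ 3504 × 5.775/100 ≈ 202.
Year 1991: gap = -2.1 × (9.42 - 5.67) = -7.875%, loss ≈ 3504 × 7.875/100 ≈ 276.
Total lost output = 63 + 233 + 171 + 202 + 276 = 945 billion.

$945 billion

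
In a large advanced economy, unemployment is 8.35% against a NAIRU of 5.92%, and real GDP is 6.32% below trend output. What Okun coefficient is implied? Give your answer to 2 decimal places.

Okun's law: output gap = -β × (u - u*).
-6.32 = -β × (8.35 - 5.92) = -β × 2.43, so β = 6.32/2.43 = 2.60.

β ≈ 2.60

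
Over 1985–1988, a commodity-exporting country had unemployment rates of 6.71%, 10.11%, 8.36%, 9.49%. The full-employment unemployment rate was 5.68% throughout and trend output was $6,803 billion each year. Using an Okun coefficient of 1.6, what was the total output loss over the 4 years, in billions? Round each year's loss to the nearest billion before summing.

$1,301 billion

Year 1985: gap = -1.6 × (6.71 - 5.68) = -1.648%, loss ≈ 6803 × 1.648/100 ≈ 112.
Year 1986: gap = -1.6 × (10.11 - 5.68) = -7.088%, loss ≈ 6803 × 7.088/100 ≈ 482.
Year 1987: gap = -1.6 × (8.36 - 5.68) = -4.288%, loss ≈ 6803 × 4.288/100 ≈ 292.
Year 1988: gap = -1.6 × (9.49 - 5.68) = -6.096%, loss ≈ 6803 × 6.096/100 ≈ 415.
Total lost output = 112 + 482 + 292 + 415 = 1301 billion.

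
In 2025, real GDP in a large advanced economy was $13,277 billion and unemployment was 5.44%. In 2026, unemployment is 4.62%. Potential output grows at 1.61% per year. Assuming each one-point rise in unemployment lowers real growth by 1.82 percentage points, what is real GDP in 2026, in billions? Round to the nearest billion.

Δu = 4.62 - 5.44 = -0.82 points.
Okun's law (growth form): g_Y = g_Y* - β × Δu = 1.61 - 1.82 × (-0.82) = 1.61 + 1.4924 = 3.1024%.
Real GDP in the next year = 13277 × (1 + 3.1024/100) = 13277 × 1.031024 ≈ 13689 billion.

$13,689 billion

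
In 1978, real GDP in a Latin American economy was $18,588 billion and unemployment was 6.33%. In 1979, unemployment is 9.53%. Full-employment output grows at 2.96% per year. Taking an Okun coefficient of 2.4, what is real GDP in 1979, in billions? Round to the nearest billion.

$17,711 billion

Δu = 9.53 - 6.33 = 3.2 points.
Okun's law (growth form): g_Y = g_Y* - β × Δu = 2.96 - 2.4 × (3.20) = 2.96 - 7.68 = -4.72%.
Real GDP in the next year = 18588 × (1 - 4.72/100) = 18588 × 0.9528 ≈ 17711 billion.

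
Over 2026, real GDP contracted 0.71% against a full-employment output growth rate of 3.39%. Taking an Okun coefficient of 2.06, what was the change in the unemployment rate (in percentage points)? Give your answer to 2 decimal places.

Growth-rate Okun's law: g_Y = g_Y* - β × Δu, so Δu = (g_Y* - g_Y)/β.
Δu = (3.39 + 0.71)/2.06 = 4.1/2.06 = 1.99 percentage points.

1.99 percentage points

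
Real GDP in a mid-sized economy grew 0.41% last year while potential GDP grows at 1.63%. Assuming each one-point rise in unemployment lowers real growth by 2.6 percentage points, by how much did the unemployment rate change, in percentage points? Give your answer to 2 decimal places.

0.47 percentage points

Growth-rate Okun's law: g_Y = g_Y* - β × Δu, so Δu = (g_Y* - g_Y)/β.
Δu = (1.63 - 0.41)/2.6 = 1.22/2.6 = 0.47 percentage points.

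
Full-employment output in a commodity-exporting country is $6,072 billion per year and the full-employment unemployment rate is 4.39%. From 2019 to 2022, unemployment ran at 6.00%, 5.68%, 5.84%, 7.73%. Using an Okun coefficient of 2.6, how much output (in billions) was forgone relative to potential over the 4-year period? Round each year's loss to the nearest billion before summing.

Year 2019: gap = -2.6 × (6 - 4.39) = -4.186%, loss ≈ 6072 × 4.186/100 ≈ 254.
Year 2020: gap = -2.6 × (5.68 - 4.39) = -3.354%, loss ≈ 6072 × 3.354/100 ≈ 204.
Year 2021: gap = -2.6 × (5.84 - 4.39) = -3.77%, loss ≈ 6072 × 3.77/100 ≈ 229.
Year 2022: gap = -2.6 × (7.73 - 4.39) = -8.684%, loss ≈ 6072 × 8.684/100 ≈ 527.
Total lost output = 254 + 204 + 229 + 527 = 1214 billion.

$1,214 billion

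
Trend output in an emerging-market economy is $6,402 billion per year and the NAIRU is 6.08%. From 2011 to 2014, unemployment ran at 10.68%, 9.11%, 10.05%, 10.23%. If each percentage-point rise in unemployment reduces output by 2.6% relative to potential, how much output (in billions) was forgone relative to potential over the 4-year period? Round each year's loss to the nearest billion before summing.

$2,622 billion

Year 2011: gap = -2.6 × (10.68 - 6.08) = -11.96%, loss ≈ 6402 × 11.96/100 ≈ 766.
Year 2012: gap = -2.6 × (9.11 - 6.08) = -7.878%, loss ≈ 6402 × 7.878/100 ≈ 504.
Year 2013: gap = -2.6 × (10.05 - 6.08) = -10.322%, loss ≈ 6402 × 10.322/100 ≈ 661.
Year 2014: gap = -2.6 × (10.23 - 6.08) = -10.79%, loss ≈ 6402 × 10.79/100 ≈ 691.
Total lost output = 766 + 504 + 661 + 691 = 2622 billion.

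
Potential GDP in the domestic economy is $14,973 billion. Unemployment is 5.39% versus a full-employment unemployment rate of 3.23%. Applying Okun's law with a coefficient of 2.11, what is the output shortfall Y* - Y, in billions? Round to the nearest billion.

$682 billion

Output gap = -2.11 × (5.39 - 3.23) = -2.11 × 2.16 = -4.5576%.
Actual GDP ≈ 14973 × 0.954424 ≈ 14291 billion, so the shortfall is 14973 - 14291 = 682 billion.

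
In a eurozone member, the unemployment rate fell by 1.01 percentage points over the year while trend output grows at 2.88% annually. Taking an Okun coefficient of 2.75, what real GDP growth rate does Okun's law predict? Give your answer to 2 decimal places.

Growth-rate Okun's law: g_Y = g_Y* - β × Δu.
g_Y = 2.88 - 2.75 × (-1.01) = 2.88 + 2.7775 = 5.6575%, i.e. 5.66% to 2 d.p.

5.66%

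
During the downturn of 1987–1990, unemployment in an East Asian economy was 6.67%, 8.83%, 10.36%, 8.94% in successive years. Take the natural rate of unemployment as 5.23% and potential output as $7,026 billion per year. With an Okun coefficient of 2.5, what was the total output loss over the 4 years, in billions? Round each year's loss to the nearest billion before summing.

$2,438 billion

Year 1987: gap = -2.5 × (6.67 - 5.23) = -3.6%, loss ≈ 7026 × 3.6/100 ≈ 253.
Year 1988: gap = -2.5 × (8.83 - 5.23) = -9%, loss ≈ 7026 × 9/100 ≈ 632.
Year 1989: gap = -2.5 × (10.36 - 5.23) = -12.825%, loss ≈ 7026 × 12.825/100 ≈ 901.
Year 1990: gap = -2.5 × (8.94 - 5.23) = -9.275%, loss ≈ 7026 × 9.275/100 ≈ 652.
Total lost output = 253 + 632 + 901 + 652 = 2438 billion.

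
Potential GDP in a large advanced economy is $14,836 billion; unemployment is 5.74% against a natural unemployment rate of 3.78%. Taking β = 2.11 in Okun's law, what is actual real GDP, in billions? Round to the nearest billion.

$14,222 billion

Unemployment gap = 5.74 - 3.78 = 1.96 points, so the output gap is -2.11 × 1.96 = -4.1356%.
Actual GDP = 14836 × (1 - 4.1356/100) = 14836 × 0.958644 ≈ 14222 billion.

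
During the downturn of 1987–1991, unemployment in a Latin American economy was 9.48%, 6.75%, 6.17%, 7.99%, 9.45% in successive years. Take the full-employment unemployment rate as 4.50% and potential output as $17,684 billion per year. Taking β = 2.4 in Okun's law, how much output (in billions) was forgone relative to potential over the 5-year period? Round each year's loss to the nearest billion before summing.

$7,360 billion

Year 1987: gap = -2.4 × (9.48 - 4.5) = -11.952%, loss ≈ 17684 × 11.952/100 ≈ 2114.
Year 1988: gap = -2.4 × (6.75 - 4.5) = -5.4%, loss ≈ 17684 × 5.4/100 ≈ 955.
Year 1989: gap = -2.4 × (6.17 - 4.5) = -4.008%, loss ≈ 17684 × 4.008/100 ≈ 709.
Year 1990: gap = -2.4 × (7.99 - 4.5) = -8.376%, loss ≈ 17684 × 8.376/100 ≈ 1481.
Year 1991: gap = -2.4 × (9.45 - 4.5) = -11.88%, loss ≈ 17684 × 11.88/100 ≈ 2101.
Total lost output = 2114 + 955 + 709 + 1481 + 2101 = 7360 billion.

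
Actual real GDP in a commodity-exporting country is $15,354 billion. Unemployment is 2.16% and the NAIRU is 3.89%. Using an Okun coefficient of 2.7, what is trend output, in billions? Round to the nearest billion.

$14,669 billion

Unemployment gap = 2.16 - 3.89 = -1.73 points, so output gap = -2.7 × (-1.73) = 4.671%.
Since Y = Y* × (1 + gap/100), Y* = 15354/1.04671 ≈ 14669 billion.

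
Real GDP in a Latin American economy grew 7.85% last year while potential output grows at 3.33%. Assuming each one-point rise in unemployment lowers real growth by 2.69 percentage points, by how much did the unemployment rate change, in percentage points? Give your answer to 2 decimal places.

-1.68 percentage points

Growth-rate Okun's law: g_Y = g_Y* - β × Δu, so Δu = (g_Y* - g_Y)/β.
Δu = (3.33 - 7.85)/2.69 = -4.52/2.69 = -1.68 percentage points.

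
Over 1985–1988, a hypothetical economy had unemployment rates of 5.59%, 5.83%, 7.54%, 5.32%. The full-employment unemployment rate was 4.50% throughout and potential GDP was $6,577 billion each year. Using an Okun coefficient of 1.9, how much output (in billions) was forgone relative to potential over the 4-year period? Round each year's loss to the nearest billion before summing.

$784 billion

Year 1985: gap = -1.9 × (5.59 - 4.5) = -2.071%, loss ≈ 6577 × 2.071/100 ≈ 136.
Year 1986: gap = -1.9 × (5.83 - 4.5) = -2.527%, loss ≈ 6577 × 2.527/100 ≈ 166.
Year 1987: gap = -1.9 × (7.54 - 4.5) = -5.776%, loss ≈ 6577 × 5.776/100 ≈ 380.
Year 1988: gap = -1.9 × (5.32 - 4.5) = -1.558%, loss ≈ 6577 × 1.558/100 ≈ 102.
Total lost output = 136 + 166 + 380 + 102 = 784 billion.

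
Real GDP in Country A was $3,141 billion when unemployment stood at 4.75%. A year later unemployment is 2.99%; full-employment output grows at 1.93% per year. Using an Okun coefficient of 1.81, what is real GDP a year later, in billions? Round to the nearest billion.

Δu = 2.99 - 4.75 = -1.76 points.
Okun's law (growth form): g_Y = g_Y* - β × Δu = 1.93 - 1.81 × (-1.76) = 1.93 + 3.1856 = 5.1156%.
Real GDP in the next year = 3141 × (1 + 5.1156/100) = 3141 × 1.051156 ≈ 3302 billion.

$3,302 billion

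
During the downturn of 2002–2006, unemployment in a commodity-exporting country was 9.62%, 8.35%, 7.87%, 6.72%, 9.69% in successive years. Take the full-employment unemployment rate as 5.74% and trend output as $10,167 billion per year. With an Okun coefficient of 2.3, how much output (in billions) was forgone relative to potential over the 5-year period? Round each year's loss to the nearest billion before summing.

Year 2002: gap = -2.3 × (9.62 - 5.74) = -8.924%, loss ≈ 10167 × 8.924/100 ≈ 907.
Year 2003: gap = -2.3 × (8.35 - 5.74) = -6.003%, loss ≈ 10167 × 6.003/100 ≈ 610.
Year 2004: gap = -2.3 × (7.87 - 5.74) = -4.899%, loss ≈ 10167 × 4.899/100 ≈ 498.
Year 2005: gap = -2.3 × (6.72 - 5.74) = -2.254%, loss ≈ 10167 × 2.254/100 ≈ 229.
Year 2006: gap = -2.3 × (9.69 - 5.74) = -9.085%, loss ≈ 10167 × 9.085/100 ≈ 924.
Total lost output = 907 + 610 + 498 + 229 + 924 = 3168 billion.

$3,168 billion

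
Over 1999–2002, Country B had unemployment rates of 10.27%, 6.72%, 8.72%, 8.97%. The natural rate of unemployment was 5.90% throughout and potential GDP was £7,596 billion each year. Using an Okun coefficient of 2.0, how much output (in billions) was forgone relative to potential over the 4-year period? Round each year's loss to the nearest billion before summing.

£1,683 billion

Year 1999: gap = -2.0 × (10.27 - 5.9) = -8.74%, loss ≈ 7596 × 8.74/100 ≈ 664.
Year 2000: gap = -2.0 × (6.72 - 5.9) = -1.64%, loss ≈ 7596 × 1.64/100 ≈ 125.
Year 2001: gap = -2.0 × (8.72 - 5.9) = -5.64%, loss ≈ 7596 × 5.64/100 ≈ 428.
Year 2002: gap = -2.0 × (8.97 - 5.9) = -6.14%, loss ≈ 7596 × 6.14/100 ≈ 466.
Total lost output = 664 + 125 + 428 + 466 = 1683 billion.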